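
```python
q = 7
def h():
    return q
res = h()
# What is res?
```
7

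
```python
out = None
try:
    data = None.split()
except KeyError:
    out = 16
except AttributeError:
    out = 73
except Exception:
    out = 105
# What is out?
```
73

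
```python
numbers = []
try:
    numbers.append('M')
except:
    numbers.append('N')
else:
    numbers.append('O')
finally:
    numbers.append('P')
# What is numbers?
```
['M', 'O', 'P']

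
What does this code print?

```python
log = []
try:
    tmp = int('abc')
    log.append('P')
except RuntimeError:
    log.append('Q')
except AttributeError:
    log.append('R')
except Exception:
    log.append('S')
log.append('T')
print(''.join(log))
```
ST

ValueError not specifically caught, falls to Exception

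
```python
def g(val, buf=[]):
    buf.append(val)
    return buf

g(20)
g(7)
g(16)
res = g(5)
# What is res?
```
[20, 7, 16, 5]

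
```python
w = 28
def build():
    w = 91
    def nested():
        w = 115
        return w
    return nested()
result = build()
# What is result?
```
115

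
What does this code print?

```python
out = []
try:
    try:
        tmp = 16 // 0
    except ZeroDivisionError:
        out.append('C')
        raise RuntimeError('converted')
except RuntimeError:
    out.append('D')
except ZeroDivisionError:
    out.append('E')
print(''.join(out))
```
CD

New RuntimeError raised, caught by outer RuntimeError handler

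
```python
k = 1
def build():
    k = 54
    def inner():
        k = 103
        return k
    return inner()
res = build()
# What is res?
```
103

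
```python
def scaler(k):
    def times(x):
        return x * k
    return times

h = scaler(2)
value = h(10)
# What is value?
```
20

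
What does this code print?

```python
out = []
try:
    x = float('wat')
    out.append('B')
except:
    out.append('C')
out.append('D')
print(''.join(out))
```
CD

Exception raised in try, caught by bare except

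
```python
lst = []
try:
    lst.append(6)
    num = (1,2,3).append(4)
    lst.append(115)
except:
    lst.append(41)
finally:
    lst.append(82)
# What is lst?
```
[6, 41, 82]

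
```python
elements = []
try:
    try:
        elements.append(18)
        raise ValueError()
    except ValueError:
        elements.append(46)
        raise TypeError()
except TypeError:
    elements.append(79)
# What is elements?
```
[18, 46, 79]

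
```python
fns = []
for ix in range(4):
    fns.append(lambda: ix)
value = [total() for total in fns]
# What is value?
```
[3, 3, 3, 3]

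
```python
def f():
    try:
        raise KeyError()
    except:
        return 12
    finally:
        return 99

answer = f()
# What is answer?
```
99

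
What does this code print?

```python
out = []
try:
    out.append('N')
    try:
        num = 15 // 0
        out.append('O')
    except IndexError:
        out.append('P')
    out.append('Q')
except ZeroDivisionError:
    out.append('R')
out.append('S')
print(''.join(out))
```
NRS

Inner handler doesn't match, propagates to outer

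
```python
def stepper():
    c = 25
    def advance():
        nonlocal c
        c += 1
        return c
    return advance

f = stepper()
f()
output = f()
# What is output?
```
27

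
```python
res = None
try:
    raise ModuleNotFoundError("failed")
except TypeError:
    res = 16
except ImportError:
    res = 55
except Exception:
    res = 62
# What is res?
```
55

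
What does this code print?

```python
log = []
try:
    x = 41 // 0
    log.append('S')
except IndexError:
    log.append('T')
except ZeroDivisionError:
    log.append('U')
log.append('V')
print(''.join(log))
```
UV

ZeroDivisionError is caught by its specific handler, not IndexError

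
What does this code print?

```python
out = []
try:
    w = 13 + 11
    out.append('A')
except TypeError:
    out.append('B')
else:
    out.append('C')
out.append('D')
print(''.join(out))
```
ACD

else block runs when no exception occurs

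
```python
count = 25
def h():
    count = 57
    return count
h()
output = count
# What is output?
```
25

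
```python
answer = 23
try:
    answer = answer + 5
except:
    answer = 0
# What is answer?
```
28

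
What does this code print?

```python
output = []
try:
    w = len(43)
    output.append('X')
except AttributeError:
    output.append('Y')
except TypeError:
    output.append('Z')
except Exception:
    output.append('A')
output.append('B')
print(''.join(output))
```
ZB

TypeError matches before generic Exception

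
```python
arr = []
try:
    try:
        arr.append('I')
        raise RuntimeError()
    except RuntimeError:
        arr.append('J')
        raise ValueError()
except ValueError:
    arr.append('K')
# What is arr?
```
['I', 'J', 'K']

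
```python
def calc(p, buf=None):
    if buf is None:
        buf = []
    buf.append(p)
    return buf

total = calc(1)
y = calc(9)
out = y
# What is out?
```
[9]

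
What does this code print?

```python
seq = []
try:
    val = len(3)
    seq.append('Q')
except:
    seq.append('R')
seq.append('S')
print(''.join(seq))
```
RS

Exception raised in try, caught by bare except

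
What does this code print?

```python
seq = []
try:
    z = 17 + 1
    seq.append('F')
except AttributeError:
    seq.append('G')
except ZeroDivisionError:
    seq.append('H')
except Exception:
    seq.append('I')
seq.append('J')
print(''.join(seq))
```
FJ

No exception, try block completes normally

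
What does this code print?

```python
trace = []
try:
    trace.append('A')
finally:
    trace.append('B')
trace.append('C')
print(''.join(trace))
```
ABC

try/finally without except, no exception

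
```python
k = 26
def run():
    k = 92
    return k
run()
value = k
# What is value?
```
26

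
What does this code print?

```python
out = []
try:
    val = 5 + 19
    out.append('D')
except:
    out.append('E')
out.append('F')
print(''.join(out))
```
DF

No exception, try block completes normally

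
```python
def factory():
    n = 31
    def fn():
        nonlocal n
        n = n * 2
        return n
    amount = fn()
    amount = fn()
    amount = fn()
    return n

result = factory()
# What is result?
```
248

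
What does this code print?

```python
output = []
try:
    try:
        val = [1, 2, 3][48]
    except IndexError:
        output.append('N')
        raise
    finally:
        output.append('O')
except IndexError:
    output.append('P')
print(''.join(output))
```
NOP

finally runs before re-raised exception propagates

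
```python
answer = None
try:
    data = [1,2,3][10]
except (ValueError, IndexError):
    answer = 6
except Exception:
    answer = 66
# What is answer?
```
6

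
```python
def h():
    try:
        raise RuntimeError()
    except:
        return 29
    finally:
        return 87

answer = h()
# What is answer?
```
87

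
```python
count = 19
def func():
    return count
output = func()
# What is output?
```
19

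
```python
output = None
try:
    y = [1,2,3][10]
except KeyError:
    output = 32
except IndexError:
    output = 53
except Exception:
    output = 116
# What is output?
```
53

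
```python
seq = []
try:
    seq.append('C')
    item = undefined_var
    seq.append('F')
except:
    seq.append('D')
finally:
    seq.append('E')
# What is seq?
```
['C', 'D', 'E']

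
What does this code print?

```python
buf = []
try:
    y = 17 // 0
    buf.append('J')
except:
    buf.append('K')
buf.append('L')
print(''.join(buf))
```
KL

Exception raised in try, caught by bare except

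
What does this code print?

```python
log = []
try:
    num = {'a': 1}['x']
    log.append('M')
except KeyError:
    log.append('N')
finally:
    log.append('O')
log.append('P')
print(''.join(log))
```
NOP

finally always runs, even after exception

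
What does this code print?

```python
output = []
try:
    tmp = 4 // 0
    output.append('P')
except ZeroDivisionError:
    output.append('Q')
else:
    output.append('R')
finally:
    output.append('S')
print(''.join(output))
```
QS

Exception: except runs, else skipped, finally runs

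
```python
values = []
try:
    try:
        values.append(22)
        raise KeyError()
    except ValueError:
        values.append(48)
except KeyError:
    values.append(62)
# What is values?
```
[22, 62]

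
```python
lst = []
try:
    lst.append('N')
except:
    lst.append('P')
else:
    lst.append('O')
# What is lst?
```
['N', 'O']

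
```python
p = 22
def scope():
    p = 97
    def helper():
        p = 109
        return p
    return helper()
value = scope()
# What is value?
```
109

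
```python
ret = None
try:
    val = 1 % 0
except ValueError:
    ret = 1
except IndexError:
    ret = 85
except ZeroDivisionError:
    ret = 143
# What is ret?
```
143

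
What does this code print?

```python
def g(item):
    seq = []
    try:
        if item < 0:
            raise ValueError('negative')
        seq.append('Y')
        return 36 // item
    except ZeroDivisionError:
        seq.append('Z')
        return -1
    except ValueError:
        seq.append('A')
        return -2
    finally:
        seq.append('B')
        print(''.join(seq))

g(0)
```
YZB

item=0 causes ZeroDivisionError, caught, finally prints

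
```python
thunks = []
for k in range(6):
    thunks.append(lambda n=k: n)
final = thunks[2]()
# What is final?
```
2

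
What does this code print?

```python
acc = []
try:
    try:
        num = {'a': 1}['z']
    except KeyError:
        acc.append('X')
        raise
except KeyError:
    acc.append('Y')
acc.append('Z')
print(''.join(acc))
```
XYZ

raise without argument re-raises current exception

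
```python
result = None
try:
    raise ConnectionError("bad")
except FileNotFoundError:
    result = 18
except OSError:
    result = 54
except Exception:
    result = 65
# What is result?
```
54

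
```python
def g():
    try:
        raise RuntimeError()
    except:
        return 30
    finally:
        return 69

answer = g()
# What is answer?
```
69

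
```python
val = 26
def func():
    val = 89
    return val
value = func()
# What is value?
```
89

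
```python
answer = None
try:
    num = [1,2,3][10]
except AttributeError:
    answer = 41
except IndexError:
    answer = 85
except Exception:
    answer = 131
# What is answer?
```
85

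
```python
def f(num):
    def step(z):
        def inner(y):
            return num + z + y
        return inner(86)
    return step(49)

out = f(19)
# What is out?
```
154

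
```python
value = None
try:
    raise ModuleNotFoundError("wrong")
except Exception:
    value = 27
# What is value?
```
27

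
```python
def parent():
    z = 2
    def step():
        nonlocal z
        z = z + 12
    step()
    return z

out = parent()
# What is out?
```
14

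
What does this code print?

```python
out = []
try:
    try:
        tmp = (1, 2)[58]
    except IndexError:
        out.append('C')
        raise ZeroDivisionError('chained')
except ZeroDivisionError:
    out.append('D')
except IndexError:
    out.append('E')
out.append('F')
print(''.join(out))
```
CDF

ZeroDivisionError raised and caught, original IndexError not re-raised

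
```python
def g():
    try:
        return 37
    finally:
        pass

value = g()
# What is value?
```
37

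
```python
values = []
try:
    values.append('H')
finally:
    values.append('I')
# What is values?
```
['H', 'I']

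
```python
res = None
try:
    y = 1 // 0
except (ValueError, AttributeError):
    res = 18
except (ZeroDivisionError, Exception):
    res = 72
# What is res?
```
72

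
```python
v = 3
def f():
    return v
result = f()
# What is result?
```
3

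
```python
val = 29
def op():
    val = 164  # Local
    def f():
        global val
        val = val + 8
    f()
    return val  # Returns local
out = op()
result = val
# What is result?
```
37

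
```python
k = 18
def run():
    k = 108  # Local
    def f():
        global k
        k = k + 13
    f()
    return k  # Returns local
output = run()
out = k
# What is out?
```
31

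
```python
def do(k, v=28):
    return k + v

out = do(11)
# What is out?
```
39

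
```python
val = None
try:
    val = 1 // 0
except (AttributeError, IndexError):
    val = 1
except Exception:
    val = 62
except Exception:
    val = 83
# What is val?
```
62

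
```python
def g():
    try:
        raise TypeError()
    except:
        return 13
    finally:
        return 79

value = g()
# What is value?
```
79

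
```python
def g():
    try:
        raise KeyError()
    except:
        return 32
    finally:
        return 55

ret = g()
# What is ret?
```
55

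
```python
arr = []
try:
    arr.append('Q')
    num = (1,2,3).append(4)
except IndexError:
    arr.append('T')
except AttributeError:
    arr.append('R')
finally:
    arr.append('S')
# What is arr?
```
['Q', 'R', 'S']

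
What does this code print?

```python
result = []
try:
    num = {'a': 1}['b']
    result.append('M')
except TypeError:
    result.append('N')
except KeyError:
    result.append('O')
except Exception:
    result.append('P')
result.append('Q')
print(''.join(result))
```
OQ

KeyError matches before generic Exception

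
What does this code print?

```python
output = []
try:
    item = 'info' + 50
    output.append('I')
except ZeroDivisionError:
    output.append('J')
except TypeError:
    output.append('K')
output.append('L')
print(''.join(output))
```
KL

TypeError is caught by its specific handler, not ZeroDivisionError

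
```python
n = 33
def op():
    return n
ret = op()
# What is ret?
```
33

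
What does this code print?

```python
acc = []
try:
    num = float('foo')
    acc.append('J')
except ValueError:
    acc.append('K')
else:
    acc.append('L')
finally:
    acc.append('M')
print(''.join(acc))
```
KM

Exception: except runs, else skipped, finally runs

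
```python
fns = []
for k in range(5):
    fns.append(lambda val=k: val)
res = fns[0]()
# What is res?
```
0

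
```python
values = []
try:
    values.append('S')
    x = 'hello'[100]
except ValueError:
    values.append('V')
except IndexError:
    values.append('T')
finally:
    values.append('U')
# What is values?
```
['S', 'T', 'U']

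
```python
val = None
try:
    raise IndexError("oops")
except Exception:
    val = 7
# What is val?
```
7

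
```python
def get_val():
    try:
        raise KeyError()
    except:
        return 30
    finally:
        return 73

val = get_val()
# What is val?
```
73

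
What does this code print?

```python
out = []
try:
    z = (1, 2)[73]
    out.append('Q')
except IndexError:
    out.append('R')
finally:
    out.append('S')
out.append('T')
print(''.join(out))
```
RST

finally always runs, even after exception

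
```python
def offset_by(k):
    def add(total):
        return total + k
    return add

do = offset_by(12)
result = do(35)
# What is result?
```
47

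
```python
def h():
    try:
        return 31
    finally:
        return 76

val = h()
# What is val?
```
76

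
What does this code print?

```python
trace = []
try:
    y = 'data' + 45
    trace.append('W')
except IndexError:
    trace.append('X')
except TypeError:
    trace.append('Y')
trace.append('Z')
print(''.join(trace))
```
YZ

TypeError is caught by its specific handler, not IndexError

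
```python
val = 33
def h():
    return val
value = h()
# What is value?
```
33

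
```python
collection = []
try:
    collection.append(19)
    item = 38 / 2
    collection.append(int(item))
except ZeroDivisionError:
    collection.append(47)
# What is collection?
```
[19, 19]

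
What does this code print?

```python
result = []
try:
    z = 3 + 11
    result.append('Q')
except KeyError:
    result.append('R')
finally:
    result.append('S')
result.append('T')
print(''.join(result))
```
QST

finally runs after normal execution too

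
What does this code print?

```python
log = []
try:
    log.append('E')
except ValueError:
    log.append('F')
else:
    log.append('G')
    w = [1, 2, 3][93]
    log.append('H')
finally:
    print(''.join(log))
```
EG

Try succeeds, else appends 'G', IndexError in else is uncaught, finally prints before exception propagates ('H' never appended)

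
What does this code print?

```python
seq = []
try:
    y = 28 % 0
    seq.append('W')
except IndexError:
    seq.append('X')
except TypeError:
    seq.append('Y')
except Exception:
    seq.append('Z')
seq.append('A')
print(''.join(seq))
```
ZA

ZeroDivisionError not specifically caught, falls to Exception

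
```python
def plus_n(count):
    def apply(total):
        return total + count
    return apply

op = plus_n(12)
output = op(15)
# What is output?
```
27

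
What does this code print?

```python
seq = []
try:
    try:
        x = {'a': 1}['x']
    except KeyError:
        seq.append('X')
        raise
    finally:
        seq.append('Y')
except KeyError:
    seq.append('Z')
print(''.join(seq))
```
XYZ

finally runs before re-raised exception propagates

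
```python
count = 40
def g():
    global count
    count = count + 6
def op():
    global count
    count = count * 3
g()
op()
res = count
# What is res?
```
138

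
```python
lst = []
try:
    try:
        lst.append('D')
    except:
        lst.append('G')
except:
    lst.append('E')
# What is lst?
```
['D']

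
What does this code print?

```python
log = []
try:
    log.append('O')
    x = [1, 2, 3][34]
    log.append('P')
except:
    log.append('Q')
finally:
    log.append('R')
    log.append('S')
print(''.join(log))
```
OQRS

Code before exception runs, then except, then all of finally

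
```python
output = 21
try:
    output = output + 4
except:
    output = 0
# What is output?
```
25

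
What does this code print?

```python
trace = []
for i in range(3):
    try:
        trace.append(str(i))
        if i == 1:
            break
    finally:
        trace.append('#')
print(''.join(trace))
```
0#1#

finally runs even when breaking out of loop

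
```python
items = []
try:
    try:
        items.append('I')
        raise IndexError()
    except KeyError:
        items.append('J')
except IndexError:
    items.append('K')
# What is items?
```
['I', 'K']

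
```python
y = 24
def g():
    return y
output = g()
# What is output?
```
24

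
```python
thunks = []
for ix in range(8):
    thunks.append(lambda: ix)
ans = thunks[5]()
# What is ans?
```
7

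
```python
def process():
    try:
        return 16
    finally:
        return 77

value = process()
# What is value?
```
77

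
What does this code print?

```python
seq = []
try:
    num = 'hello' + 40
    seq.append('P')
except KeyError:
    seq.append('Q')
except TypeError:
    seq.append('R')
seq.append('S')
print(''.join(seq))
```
RS

TypeError is caught by its specific handler, not KeyError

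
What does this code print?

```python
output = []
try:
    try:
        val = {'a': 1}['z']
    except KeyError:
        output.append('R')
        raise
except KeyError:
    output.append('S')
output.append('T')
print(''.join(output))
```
RST

raise without argument re-raises current exception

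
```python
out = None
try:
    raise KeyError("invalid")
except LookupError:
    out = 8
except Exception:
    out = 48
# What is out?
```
8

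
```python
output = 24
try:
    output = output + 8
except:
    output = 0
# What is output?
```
32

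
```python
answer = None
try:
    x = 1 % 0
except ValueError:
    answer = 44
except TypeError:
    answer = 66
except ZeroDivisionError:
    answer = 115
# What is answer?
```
115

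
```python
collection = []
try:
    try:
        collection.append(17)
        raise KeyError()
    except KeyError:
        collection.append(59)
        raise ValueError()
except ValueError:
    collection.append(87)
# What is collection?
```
[17, 59, 87]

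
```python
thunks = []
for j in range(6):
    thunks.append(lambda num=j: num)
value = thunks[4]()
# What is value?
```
4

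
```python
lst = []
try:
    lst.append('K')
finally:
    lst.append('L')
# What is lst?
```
['K', 'L']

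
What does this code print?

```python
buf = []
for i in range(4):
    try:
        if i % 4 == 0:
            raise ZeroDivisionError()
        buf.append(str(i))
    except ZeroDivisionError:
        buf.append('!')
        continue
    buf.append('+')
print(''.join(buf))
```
!1+2+3+

continue in except skips rest of loop body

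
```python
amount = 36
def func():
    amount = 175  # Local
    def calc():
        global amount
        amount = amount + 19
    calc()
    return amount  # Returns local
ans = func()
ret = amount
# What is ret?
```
55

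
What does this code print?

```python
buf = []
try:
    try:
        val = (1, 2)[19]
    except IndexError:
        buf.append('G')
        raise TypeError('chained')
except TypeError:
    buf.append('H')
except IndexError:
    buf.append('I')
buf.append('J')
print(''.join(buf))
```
GHJ

TypeError raised and caught, original IndexError not re-raised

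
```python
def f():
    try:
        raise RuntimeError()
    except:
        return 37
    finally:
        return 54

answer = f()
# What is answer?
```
54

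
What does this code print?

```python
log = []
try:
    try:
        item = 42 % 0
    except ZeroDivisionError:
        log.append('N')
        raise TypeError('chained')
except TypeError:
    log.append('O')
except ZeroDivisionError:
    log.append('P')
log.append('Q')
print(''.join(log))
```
NOQ

TypeError raised and caught, original ZeroDivisionError not re-raised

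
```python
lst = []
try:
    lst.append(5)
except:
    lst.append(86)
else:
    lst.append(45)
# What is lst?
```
[5, 45]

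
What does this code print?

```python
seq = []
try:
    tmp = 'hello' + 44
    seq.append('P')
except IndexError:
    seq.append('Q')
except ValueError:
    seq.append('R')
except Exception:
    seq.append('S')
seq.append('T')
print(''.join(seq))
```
ST

TypeError not specifically caught, falls to Exception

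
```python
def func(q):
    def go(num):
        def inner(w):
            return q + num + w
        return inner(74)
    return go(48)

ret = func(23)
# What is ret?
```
145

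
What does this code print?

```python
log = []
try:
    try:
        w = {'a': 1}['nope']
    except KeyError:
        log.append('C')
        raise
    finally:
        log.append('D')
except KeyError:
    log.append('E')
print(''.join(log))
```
CDE

finally runs before re-raised exception propagates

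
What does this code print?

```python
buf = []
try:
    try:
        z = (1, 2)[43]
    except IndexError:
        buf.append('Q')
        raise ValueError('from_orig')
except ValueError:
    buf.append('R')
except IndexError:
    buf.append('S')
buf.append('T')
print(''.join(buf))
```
QRT

ValueError raised and caught, original IndexError not re-raised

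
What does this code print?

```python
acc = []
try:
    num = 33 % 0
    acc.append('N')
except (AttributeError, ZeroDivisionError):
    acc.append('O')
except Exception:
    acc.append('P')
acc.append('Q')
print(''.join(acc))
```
OQ

ZeroDivisionError matches tuple containing it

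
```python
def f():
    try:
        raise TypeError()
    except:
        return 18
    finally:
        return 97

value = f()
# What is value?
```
97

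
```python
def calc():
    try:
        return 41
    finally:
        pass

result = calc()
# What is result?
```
41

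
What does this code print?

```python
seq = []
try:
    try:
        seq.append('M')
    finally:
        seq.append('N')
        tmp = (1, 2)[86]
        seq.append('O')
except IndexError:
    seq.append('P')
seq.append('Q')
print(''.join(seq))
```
MNPQ

Exception in inner finally caught by outer except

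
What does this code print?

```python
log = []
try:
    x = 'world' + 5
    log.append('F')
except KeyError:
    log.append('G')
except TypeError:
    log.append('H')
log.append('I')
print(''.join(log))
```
HI

TypeError is caught by its specific handler, not KeyError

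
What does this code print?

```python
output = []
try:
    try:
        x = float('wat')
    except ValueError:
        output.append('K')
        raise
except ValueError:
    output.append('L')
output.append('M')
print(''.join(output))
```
KLM

raise without argument re-raises current exception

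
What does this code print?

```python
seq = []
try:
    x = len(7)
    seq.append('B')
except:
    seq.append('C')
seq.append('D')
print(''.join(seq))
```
CD

Exception raised in try, caught by bare except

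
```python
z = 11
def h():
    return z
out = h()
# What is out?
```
11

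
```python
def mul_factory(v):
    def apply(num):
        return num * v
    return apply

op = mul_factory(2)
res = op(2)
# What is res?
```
4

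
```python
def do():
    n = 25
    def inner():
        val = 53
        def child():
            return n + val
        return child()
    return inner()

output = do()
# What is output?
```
78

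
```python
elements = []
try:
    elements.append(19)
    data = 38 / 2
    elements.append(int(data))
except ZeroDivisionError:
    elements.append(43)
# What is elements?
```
[19, 19]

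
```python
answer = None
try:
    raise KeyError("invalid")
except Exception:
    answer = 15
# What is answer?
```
15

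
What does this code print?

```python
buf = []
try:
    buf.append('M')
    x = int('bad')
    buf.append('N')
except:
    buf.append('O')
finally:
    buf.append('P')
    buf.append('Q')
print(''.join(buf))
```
MOPQ

Code before exception runs, then except, then all of finally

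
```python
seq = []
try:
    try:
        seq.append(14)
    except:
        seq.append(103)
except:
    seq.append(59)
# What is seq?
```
[14]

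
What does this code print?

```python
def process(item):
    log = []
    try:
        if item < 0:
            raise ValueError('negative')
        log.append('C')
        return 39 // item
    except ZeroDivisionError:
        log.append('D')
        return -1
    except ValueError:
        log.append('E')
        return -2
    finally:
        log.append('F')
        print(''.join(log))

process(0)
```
CDF

item=0 causes ZeroDivisionError, caught, finally prints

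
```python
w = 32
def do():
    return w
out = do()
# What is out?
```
32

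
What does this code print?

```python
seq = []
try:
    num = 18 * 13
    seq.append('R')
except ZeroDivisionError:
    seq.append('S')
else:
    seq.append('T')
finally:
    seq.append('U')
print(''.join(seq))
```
RTU

else runs before finally when no exception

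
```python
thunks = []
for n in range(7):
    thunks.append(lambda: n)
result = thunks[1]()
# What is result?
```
6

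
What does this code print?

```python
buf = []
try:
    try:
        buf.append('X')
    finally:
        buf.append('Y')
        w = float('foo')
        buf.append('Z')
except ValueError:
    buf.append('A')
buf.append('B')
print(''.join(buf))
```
XYAB

Exception in inner finally caught by outer except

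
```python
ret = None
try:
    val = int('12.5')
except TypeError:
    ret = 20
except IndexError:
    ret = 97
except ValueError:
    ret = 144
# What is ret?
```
144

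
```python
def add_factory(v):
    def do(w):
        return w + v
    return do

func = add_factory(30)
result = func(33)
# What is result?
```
63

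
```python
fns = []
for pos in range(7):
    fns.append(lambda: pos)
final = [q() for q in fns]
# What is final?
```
[6, 6, 6, 6, 6, 6, 6]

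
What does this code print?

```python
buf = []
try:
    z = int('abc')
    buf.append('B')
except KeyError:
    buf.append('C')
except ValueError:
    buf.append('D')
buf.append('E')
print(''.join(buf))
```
DE

ValueError is caught by its specific handler, not KeyError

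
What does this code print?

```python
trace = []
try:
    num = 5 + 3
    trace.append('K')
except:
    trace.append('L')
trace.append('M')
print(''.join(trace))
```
KM

No exception, try block completes normally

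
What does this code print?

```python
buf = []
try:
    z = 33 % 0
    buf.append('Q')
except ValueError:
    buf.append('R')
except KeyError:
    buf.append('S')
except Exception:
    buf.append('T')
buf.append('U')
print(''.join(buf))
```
TU

ZeroDivisionError not specifically caught, falls to Exception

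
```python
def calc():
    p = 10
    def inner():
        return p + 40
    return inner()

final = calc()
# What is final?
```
50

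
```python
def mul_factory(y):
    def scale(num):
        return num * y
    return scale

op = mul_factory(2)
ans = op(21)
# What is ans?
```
42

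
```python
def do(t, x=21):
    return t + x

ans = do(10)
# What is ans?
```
31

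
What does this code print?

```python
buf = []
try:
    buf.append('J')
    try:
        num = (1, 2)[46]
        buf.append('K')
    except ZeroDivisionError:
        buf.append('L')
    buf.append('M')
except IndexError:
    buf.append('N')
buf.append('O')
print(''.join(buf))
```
JNO

Inner handler doesn't match, propagates to outer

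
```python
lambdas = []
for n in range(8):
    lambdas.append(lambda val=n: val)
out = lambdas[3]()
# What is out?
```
3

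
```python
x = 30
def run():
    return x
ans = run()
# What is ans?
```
30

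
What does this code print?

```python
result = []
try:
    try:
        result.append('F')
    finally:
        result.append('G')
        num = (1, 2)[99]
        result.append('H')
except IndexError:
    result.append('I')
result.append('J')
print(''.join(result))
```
FGIJ

Exception in inner finally caught by outer except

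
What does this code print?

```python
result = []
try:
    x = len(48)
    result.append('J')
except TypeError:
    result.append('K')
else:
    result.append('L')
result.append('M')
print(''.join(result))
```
KM

else block skipped when exception is caught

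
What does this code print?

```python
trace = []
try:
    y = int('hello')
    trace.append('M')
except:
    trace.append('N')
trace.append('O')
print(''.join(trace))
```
NO

Exception raised in try, caught by bare except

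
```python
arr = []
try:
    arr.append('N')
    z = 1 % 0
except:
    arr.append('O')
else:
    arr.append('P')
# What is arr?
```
['N', 'O']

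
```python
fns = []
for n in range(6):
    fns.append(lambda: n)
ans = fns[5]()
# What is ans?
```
5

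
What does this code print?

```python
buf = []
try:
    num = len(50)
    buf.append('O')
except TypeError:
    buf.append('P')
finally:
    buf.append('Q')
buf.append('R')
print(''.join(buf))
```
PQR

finally always runs, even after exception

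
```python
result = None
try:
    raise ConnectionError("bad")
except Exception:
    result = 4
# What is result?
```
4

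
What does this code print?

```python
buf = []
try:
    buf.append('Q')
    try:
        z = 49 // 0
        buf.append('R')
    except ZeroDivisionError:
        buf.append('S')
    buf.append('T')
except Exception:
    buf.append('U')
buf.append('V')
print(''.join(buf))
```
QSTV

Inner exception caught by inner handler, outer continues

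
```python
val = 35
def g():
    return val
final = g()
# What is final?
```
35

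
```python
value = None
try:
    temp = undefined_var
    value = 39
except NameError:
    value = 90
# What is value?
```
90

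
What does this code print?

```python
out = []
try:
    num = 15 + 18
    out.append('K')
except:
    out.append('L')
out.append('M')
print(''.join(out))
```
KM

No exception, try block completes normally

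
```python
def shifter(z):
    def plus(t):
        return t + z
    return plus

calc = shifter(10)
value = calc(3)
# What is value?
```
13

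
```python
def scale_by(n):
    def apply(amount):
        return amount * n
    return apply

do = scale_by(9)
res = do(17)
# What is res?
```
153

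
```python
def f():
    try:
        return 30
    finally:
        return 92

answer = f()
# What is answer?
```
92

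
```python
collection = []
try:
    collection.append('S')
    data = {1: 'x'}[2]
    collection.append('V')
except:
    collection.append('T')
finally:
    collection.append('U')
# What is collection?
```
['S', 'T', 'U']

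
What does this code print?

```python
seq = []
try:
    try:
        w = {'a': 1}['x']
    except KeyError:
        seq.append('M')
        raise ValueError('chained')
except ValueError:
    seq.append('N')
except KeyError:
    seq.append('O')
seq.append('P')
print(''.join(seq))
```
MNP

ValueError raised and caught, original KeyError not re-raised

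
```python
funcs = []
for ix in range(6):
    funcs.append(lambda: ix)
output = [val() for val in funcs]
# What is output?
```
[5, 5, 5, 5, 5, 5]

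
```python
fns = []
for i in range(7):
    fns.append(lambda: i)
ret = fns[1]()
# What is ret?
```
6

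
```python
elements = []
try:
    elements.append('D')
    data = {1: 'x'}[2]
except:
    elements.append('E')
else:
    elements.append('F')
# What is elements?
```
['D', 'E']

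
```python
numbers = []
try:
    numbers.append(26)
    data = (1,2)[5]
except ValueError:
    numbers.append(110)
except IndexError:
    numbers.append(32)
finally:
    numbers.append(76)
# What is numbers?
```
[26, 32, 76]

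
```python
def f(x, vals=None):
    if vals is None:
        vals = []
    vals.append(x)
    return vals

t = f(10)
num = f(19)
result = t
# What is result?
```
[10]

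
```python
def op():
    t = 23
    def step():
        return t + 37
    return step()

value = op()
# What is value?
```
60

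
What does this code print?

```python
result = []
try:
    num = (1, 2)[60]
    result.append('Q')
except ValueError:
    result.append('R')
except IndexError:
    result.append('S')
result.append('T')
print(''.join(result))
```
ST

IndexError is caught by its specific handler, not ValueError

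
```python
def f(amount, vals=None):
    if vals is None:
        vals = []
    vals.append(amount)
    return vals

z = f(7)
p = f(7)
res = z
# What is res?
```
[7]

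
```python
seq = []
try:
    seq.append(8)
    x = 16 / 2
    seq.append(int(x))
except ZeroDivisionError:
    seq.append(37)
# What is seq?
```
[8, 8]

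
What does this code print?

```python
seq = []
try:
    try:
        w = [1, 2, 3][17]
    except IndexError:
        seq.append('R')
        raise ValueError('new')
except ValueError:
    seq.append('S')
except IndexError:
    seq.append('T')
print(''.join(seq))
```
RS

New ValueError raised, caught by outer ValueError handler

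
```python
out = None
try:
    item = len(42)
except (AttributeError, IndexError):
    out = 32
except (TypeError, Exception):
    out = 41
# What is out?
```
41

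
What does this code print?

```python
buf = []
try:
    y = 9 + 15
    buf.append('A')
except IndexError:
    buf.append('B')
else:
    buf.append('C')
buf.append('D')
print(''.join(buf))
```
ACD

else block runs when no exception occurs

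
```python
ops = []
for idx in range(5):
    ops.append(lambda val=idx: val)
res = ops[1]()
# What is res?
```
1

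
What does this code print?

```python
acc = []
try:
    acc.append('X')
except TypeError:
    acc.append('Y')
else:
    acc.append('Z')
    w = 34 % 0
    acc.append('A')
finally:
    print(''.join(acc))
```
XZ

Try succeeds, else appends 'Z', ZeroDivisionError in else is uncaught, finally prints before exception propagates ('A' never appended)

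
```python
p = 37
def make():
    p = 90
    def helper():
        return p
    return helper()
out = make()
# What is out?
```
90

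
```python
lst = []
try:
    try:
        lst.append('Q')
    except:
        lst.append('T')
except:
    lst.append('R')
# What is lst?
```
['Q']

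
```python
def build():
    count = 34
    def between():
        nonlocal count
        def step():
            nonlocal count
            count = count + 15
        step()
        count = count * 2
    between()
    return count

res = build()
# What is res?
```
98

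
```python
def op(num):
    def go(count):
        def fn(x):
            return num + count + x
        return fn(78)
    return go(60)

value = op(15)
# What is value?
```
153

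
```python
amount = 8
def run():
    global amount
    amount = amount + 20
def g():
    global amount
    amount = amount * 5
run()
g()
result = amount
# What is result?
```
140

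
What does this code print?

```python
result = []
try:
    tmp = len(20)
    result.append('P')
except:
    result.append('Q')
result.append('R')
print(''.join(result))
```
QR

Exception raised in try, caught by bare except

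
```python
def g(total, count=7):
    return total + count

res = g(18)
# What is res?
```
25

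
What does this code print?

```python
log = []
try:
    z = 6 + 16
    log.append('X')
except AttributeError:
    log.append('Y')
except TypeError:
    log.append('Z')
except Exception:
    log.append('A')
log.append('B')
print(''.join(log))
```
XB

No exception, try block completes normally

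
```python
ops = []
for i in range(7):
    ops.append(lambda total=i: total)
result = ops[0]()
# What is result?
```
0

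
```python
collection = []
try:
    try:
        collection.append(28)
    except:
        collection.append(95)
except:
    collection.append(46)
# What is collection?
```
[28]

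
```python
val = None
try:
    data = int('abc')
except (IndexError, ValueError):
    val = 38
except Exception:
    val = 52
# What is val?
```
38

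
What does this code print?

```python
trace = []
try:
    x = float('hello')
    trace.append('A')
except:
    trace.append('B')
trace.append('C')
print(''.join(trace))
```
BC

Exception raised in try, caught by bare except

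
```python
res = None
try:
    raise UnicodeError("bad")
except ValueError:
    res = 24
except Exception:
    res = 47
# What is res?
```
24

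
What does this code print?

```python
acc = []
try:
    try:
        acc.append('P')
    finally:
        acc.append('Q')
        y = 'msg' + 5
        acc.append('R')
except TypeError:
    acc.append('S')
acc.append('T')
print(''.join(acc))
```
PQST

Exception in inner finally caught by outer except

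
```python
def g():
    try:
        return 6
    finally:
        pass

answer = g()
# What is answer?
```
6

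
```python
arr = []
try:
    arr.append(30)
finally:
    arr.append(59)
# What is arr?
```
[30, 59]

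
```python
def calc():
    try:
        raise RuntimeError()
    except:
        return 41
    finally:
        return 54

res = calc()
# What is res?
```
54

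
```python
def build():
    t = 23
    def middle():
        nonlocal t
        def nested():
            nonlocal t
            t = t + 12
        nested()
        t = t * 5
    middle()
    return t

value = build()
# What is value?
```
175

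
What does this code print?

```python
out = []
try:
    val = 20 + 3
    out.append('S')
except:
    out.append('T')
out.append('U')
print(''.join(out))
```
SU

No exception, try block completes normally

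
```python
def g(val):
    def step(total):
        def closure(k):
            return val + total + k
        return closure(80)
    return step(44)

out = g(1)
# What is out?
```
125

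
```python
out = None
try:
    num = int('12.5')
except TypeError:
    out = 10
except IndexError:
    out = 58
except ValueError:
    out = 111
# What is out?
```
111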